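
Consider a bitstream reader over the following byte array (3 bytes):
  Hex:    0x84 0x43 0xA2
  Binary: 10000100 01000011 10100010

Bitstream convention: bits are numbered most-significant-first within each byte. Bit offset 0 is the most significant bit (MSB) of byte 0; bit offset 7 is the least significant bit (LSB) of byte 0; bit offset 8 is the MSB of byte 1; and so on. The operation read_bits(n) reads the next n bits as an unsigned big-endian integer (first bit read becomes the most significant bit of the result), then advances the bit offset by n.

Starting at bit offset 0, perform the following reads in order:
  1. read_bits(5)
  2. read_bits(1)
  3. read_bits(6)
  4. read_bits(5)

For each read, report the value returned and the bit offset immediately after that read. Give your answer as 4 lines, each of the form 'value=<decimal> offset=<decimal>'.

Answer: value=16 offset=5
value=1 offset=6
value=4 offset=12
value=7 offset=17

Derivation:
Read 1: bits[0:5] width=5 -> value=16 (bin 10000); offset now 5 = byte 0 bit 5; 19 bits remain
Read 2: bits[5:6] width=1 -> value=1 (bin 1); offset now 6 = byte 0 bit 6; 18 bits remain
Read 3: bits[6:12] width=6 -> value=4 (bin 000100); offset now 12 = byte 1 bit 4; 12 bits remain
Read 4: bits[12:17] width=5 -> value=7 (bin 00111); offset now 17 = byte 2 bit 1; 7 bits remain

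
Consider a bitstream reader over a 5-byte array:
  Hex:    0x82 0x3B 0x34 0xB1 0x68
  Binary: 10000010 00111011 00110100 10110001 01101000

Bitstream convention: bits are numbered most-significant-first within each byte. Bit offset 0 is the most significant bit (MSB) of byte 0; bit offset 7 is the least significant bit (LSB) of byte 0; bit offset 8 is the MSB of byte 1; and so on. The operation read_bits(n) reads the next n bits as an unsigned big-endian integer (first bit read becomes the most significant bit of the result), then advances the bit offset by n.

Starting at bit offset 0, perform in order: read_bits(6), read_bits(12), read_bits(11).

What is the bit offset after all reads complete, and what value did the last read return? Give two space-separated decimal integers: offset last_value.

Read 1: bits[0:6] width=6 -> value=32 (bin 100000); offset now 6 = byte 0 bit 6; 34 bits remain
Read 2: bits[6:18] width=12 -> value=2284 (bin 100011101100); offset now 18 = byte 2 bit 2; 22 bits remain
Read 3: bits[18:29] width=11 -> value=1686 (bin 11010010110); offset now 29 = byte 3 bit 5; 11 bits remain

Answer: 29 1686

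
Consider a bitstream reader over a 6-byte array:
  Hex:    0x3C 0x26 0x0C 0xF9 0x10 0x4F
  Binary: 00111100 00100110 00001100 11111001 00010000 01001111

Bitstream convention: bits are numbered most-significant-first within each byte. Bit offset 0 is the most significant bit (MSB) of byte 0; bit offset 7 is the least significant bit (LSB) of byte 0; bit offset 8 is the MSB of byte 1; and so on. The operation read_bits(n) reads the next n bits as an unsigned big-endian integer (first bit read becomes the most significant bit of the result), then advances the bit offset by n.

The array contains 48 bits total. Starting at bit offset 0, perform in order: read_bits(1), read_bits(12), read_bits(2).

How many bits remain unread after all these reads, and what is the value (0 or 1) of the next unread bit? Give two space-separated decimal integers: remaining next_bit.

Answer: 33 0

Derivation:
Read 1: bits[0:1] width=1 -> value=0 (bin 0); offset now 1 = byte 0 bit 1; 47 bits remain
Read 2: bits[1:13] width=12 -> value=1924 (bin 011110000100); offset now 13 = byte 1 bit 5; 35 bits remain
Read 3: bits[13:15] width=2 -> value=3 (bin 11); offset now 15 = byte 1 bit 7; 33 bits remain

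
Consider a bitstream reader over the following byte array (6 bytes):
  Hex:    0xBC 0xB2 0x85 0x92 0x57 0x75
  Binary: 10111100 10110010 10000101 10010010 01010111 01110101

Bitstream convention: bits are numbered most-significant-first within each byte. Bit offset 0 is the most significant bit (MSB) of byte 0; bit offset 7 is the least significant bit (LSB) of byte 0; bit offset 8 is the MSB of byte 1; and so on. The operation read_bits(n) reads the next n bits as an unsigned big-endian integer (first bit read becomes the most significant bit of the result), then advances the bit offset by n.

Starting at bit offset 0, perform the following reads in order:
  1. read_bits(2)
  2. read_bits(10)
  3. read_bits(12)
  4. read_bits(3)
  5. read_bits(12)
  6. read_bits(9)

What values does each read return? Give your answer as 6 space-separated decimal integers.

Read 1: bits[0:2] width=2 -> value=2 (bin 10); offset now 2 = byte 0 bit 2; 46 bits remain
Read 2: bits[2:12] width=10 -> value=971 (bin 1111001011); offset now 12 = byte 1 bit 4; 36 bits remain
Read 3: bits[12:24] width=12 -> value=645 (bin 001010000101); offset now 24 = byte 3 bit 0; 24 bits remain
Read 4: bits[24:27] width=3 -> value=4 (bin 100); offset now 27 = byte 3 bit 3; 21 bits remain
Read 5: bits[27:39] width=12 -> value=2347 (bin 100100101011); offset now 39 = byte 4 bit 7; 9 bits remain
Read 6: bits[39:48] width=9 -> value=373 (bin 101110101); offset now 48 = byte 6 bit 0; 0 bits remain

Answer: 2 971 645 4 2347 373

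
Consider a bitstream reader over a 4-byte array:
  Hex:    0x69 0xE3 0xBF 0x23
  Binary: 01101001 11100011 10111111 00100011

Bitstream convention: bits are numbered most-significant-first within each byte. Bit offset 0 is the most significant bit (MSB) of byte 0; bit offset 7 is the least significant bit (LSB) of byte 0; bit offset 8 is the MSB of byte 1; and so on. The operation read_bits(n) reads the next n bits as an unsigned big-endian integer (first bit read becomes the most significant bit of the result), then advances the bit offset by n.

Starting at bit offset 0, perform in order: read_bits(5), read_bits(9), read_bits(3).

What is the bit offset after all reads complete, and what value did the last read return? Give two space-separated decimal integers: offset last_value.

Answer: 17 7

Derivation:
Read 1: bits[0:5] width=5 -> value=13 (bin 01101); offset now 5 = byte 0 bit 5; 27 bits remain
Read 2: bits[5:14] width=9 -> value=120 (bin 001111000); offset now 14 = byte 1 bit 6; 18 bits remain
Read 3: bits[14:17] width=3 -> value=7 (bin 111); offset now 17 = byte 2 bit 1; 15 bits remain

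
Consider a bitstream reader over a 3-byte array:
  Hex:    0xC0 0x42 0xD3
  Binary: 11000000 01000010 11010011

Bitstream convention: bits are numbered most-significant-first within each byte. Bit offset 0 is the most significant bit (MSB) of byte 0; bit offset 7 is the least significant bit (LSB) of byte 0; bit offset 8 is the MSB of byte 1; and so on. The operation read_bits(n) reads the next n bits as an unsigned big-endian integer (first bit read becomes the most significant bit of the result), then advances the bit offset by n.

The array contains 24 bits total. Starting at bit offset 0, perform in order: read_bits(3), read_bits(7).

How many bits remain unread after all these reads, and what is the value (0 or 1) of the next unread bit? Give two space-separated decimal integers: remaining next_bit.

Answer: 14 0

Derivation:
Read 1: bits[0:3] width=3 -> value=6 (bin 110); offset now 3 = byte 0 bit 3; 21 bits remain
Read 2: bits[3:10] width=7 -> value=1 (bin 0000001); offset now 10 = byte 1 bit 2; 14 bits remain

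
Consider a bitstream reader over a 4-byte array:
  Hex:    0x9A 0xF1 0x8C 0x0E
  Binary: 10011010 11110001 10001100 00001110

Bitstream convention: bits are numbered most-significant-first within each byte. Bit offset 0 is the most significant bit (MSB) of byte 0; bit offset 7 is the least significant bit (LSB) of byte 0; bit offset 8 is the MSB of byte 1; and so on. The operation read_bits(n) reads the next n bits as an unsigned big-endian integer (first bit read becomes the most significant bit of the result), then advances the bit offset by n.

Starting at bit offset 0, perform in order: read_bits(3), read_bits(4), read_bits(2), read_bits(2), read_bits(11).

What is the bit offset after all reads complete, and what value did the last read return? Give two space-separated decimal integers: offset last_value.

Answer: 22 1123

Derivation:
Read 1: bits[0:3] width=3 -> value=4 (bin 100); offset now 3 = byte 0 bit 3; 29 bits remain
Read 2: bits[3:7] width=4 -> value=13 (bin 1101); offset now 7 = byte 0 bit 7; 25 bits remain
Read 3: bits[7:9] width=2 -> value=1 (bin 01); offset now 9 = byte 1 bit 1; 23 bits remain
Read 4: bits[9:11] width=2 -> value=3 (bin 11); offset now 11 = byte 1 bit 3; 21 bits remain
Read 5: bits[11:22] width=11 -> value=1123 (bin 10001100011); offset now 22 = byte 2 bit 6; 10 bits remain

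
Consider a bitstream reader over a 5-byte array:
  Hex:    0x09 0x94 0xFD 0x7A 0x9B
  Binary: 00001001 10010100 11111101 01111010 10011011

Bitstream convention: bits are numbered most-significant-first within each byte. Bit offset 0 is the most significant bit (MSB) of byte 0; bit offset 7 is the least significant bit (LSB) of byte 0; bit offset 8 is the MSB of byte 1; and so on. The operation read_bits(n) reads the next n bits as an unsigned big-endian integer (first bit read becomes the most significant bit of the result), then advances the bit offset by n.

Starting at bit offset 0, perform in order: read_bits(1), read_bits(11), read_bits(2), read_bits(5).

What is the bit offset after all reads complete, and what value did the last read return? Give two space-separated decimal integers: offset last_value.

Answer: 19 7

Derivation:
Read 1: bits[0:1] width=1 -> value=0 (bin 0); offset now 1 = byte 0 bit 1; 39 bits remain
Read 2: bits[1:12] width=11 -> value=153 (bin 00010011001); offset now 12 = byte 1 bit 4; 28 bits remain
Read 3: bits[12:14] width=2 -> value=1 (bin 01); offset now 14 = byte 1 bit 6; 26 bits remain
Read 4: bits[14:19] width=5 -> value=7 (bin 00111); offset now 19 = byte 2 bit 3; 21 bits remain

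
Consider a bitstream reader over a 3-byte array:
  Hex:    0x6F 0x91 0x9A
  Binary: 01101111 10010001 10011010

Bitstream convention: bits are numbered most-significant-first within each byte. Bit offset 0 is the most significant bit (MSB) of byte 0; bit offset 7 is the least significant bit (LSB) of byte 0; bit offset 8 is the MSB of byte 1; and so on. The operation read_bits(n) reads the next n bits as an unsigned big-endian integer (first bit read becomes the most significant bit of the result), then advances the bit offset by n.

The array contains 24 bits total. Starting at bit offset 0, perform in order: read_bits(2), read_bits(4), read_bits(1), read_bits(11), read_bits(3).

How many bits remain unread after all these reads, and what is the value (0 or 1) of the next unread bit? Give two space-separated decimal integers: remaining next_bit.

Answer: 3 0

Derivation:
Read 1: bits[0:2] width=2 -> value=1 (bin 01); offset now 2 = byte 0 bit 2; 22 bits remain
Read 2: bits[2:6] width=4 -> value=11 (bin 1011); offset now 6 = byte 0 bit 6; 18 bits remain
Read 3: bits[6:7] width=1 -> value=1 (bin 1); offset now 7 = byte 0 bit 7; 17 bits remain
Read 4: bits[7:18] width=11 -> value=1606 (bin 11001000110); offset now 18 = byte 2 bit 2; 6 bits remain
Read 5: bits[18:21] width=3 -> value=3 (bin 011); offset now 21 = byte 2 bit 5; 3 bits remain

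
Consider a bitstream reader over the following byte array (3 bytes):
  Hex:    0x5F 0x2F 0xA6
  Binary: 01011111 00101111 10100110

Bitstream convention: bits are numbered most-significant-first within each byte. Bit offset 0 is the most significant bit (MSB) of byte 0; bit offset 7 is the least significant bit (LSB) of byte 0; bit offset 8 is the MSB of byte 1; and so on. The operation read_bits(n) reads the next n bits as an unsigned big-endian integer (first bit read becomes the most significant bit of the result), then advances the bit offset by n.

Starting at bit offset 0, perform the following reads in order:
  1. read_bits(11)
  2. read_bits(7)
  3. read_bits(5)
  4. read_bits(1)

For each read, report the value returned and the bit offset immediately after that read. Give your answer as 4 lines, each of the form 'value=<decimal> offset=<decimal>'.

Answer: value=761 offset=11
value=62 offset=18
value=19 offset=23
value=0 offset=24

Derivation:
Read 1: bits[0:11] width=11 -> value=761 (bin 01011111001); offset now 11 = byte 1 bit 3; 13 bits remain
Read 2: bits[11:18] width=7 -> value=62 (bin 0111110); offset now 18 = byte 2 bit 2; 6 bits remain
Read 3: bits[18:23] width=5 -> value=19 (bin 10011); offset now 23 = byte 2 bit 7; 1 bits remain
Read 4: bits[23:24] width=1 -> value=0 (bin 0); offset now 24 = byte 3 bit 0; 0 bits remain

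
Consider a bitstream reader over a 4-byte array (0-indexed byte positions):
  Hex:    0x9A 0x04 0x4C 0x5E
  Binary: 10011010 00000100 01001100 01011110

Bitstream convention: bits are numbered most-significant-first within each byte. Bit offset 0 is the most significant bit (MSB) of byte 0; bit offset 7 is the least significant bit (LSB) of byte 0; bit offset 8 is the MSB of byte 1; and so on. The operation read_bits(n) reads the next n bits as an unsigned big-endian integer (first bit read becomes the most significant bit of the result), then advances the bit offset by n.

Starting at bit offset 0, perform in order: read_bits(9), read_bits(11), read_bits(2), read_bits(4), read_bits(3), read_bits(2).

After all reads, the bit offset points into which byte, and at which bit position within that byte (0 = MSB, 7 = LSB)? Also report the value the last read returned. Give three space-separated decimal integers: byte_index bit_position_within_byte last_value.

Answer: 3 7 3

Derivation:
Read 1: bits[0:9] width=9 -> value=308 (bin 100110100); offset now 9 = byte 1 bit 1; 23 bits remain
Read 2: bits[9:20] width=11 -> value=68 (bin 00001000100); offset now 20 = byte 2 bit 4; 12 bits remain
Read 3: bits[20:22] width=2 -> value=3 (bin 11); offset now 22 = byte 2 bit 6; 10 bits remain
Read 4: bits[22:26] width=4 -> value=1 (bin 0001); offset now 26 = byte 3 bit 2; 6 bits remain
Read 5: bits[26:29] width=3 -> value=3 (bin 011); offset now 29 = byte 3 bit 5; 3 bits remain
Read 6: bits[29:31] width=2 -> value=3 (bin 11); offset now 31 = byte 3 bit 7; 1 bits remain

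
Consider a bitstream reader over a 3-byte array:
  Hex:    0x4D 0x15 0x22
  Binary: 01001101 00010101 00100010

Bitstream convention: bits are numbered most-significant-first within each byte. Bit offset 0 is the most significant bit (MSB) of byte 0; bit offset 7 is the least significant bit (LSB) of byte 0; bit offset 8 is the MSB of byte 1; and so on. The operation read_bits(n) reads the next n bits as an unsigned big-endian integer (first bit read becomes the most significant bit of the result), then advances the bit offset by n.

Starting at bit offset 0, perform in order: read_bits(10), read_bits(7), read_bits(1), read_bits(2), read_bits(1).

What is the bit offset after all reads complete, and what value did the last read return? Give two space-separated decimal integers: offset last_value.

Answer: 21 0

Derivation:
Read 1: bits[0:10] width=10 -> value=308 (bin 0100110100); offset now 10 = byte 1 bit 2; 14 bits remain
Read 2: bits[10:17] width=7 -> value=42 (bin 0101010); offset now 17 = byte 2 bit 1; 7 bits remain
Read 3: bits[17:18] width=1 -> value=0 (bin 0); offset now 18 = byte 2 bit 2; 6 bits remain
Read 4: bits[18:20] width=2 -> value=2 (bin 10); offset now 20 = byte 2 bit 4; 4 bits remain
Read 5: bits[20:21] width=1 -> value=0 (bin 0); offset now 21 = byte 2 bit 5; 3 bits remain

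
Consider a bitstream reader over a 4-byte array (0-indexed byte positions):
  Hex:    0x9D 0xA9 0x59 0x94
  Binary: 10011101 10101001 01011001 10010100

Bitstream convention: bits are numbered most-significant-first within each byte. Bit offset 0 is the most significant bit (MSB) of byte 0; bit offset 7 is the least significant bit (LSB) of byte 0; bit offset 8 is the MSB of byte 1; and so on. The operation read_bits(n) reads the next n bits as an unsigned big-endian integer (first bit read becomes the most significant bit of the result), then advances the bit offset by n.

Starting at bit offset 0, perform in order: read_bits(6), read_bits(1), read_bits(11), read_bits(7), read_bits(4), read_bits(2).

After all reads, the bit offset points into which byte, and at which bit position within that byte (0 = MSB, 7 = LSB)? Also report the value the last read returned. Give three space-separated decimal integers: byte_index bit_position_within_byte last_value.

Read 1: bits[0:6] width=6 -> value=39 (bin 100111); offset now 6 = byte 0 bit 6; 26 bits remain
Read 2: bits[6:7] width=1 -> value=0 (bin 0); offset now 7 = byte 0 bit 7; 25 bits remain
Read 3: bits[7:18] width=11 -> value=1701 (bin 11010100101); offset now 18 = byte 2 bit 2; 14 bits remain
Read 4: bits[18:25] width=7 -> value=51 (bin 0110011); offset now 25 = byte 3 bit 1; 7 bits remain
Read 5: bits[25:29] width=4 -> value=2 (bin 0010); offset now 29 = byte 3 bit 5; 3 bits remain
Read 6: bits[29:31] width=2 -> value=2 (bin 10); offset now 31 = byte 3 bit 7; 1 bits remain

Answer: 3 7 2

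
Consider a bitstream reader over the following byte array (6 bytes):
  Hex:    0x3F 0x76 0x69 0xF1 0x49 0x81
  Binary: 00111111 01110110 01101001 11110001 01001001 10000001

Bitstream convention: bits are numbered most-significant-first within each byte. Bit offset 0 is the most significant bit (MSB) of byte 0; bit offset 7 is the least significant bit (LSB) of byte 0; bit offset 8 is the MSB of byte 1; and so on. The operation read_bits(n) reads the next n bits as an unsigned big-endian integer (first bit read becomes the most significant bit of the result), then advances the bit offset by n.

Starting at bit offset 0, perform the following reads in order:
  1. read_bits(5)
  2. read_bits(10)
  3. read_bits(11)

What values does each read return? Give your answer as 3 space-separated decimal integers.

Answer: 7 955 423

Derivation:
Read 1: bits[0:5] width=5 -> value=7 (bin 00111); offset now 5 = byte 0 bit 5; 43 bits remain
Read 2: bits[5:15] width=10 -> value=955 (bin 1110111011); offset now 15 = byte 1 bit 7; 33 bits remain
Read 3: bits[15:26] width=11 -> value=423 (bin 00110100111); offset now 26 = byte 3 bit 2; 22 bits remain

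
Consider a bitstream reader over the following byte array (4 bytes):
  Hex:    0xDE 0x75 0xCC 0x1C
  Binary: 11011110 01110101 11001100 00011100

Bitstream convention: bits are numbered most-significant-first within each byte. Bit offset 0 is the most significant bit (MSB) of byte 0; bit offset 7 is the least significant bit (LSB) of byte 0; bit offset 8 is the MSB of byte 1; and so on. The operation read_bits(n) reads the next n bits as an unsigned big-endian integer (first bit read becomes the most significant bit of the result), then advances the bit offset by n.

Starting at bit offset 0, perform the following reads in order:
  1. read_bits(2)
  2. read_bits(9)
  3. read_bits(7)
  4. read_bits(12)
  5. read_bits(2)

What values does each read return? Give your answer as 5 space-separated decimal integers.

Answer: 3 243 87 775 0

Derivation:
Read 1: bits[0:2] width=2 -> value=3 (bin 11); offset now 2 = byte 0 bit 2; 30 bits remain
Read 2: bits[2:11] width=9 -> value=243 (bin 011110011); offset now 11 = byte 1 bit 3; 21 bits remain
Read 3: bits[11:18] width=7 -> value=87 (bin 1010111); offset now 18 = byte 2 bit 2; 14 bits remain
Read 4: bits[18:30] width=12 -> value=775 (bin 001100000111); offset now 30 = byte 3 bit 6; 2 bits remain
Read 5: bits[30:32] width=2 -> value=0 (bin 00); offset now 32 = byte 4 bit 0; 0 bits remain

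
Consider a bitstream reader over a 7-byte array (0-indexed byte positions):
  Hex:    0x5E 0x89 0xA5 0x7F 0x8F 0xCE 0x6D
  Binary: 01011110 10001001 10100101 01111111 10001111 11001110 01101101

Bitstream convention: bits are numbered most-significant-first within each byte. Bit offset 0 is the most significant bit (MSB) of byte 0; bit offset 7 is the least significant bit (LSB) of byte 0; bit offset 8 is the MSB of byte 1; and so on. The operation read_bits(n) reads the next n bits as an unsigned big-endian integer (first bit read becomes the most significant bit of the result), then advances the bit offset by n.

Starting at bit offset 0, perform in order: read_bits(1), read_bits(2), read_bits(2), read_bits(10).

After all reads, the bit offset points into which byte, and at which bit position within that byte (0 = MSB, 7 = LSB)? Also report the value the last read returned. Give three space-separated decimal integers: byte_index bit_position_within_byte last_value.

Answer: 1 7 836

Derivation:
Read 1: bits[0:1] width=1 -> value=0 (bin 0); offset now 1 = byte 0 bit 1; 55 bits remain
Read 2: bits[1:3] width=2 -> value=2 (bin 10); offset now 3 = byte 0 bit 3; 53 bits remain
Read 3: bits[3:5] width=2 -> value=3 (bin 11); offset now 5 = byte 0 bit 5; 51 bits remain
Read 4: bits[5:15] width=10 -> value=836 (bin 1101000100); offset now 15 = byte 1 bit 7; 41 bits remain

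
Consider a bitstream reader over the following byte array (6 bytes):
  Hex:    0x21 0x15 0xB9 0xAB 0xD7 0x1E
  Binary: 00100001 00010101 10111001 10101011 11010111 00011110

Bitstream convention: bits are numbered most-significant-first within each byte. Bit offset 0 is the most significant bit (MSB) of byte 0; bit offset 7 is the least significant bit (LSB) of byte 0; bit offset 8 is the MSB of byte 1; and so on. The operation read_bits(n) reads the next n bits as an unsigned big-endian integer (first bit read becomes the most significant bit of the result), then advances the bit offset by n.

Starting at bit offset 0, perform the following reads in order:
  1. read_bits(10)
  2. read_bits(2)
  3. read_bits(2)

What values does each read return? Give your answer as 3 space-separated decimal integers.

Read 1: bits[0:10] width=10 -> value=132 (bin 0010000100); offset now 10 = byte 1 bit 2; 38 bits remain
Read 2: bits[10:12] width=2 -> value=1 (bin 01); offset now 12 = byte 1 bit 4; 36 bits remain
Read 3: bits[12:14] width=2 -> value=1 (bin 01); offset now 14 = byte 1 bit 6; 34 bits remain

Answer: 132 1 1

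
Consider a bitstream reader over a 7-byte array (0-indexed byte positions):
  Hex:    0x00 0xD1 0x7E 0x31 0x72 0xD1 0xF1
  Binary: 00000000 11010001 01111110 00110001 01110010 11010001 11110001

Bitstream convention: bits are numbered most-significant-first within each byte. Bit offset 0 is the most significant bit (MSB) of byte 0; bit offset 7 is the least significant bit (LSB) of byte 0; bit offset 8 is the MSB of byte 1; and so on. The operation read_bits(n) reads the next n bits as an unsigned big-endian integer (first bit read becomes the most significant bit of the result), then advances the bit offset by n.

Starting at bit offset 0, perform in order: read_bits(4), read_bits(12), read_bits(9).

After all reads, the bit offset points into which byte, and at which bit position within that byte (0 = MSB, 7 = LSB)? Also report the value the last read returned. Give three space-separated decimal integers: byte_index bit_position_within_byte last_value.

Read 1: bits[0:4] width=4 -> value=0 (bin 0000); offset now 4 = byte 0 bit 4; 52 bits remain
Read 2: bits[4:16] width=12 -> value=209 (bin 000011010001); offset now 16 = byte 2 bit 0; 40 bits remain
Read 3: bits[16:25] width=9 -> value=252 (bin 011111100); offset now 25 = byte 3 bit 1; 31 bits remain

Answer: 3 1 252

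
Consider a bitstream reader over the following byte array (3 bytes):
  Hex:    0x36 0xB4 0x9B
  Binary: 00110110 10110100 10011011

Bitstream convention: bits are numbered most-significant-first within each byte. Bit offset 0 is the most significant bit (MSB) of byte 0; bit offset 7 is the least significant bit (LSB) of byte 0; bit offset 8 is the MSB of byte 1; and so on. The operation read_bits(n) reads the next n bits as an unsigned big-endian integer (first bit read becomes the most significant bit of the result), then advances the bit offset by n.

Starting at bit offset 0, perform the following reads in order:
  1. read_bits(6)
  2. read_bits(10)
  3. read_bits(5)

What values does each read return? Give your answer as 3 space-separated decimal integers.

Answer: 13 692 19

Derivation:
Read 1: bits[0:6] width=6 -> value=13 (bin 001101); offset now 6 = byte 0 bit 6; 18 bits remain
Read 2: bits[6:16] width=10 -> value=692 (bin 1010110100); offset now 16 = byte 2 bit 0; 8 bits remain
Read 3: bits[16:21] width=5 -> value=19 (bin 10011); offset now 21 = byte 2 bit 5; 3 bits remain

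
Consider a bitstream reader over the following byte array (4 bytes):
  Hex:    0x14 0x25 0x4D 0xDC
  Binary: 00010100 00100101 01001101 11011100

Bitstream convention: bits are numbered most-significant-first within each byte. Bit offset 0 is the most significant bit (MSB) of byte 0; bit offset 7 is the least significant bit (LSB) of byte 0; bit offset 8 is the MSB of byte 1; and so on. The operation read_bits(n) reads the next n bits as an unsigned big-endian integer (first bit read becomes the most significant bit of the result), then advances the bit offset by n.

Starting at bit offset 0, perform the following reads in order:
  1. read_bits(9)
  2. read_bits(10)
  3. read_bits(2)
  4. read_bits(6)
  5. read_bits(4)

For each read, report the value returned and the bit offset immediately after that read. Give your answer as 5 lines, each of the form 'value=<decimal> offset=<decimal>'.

Read 1: bits[0:9] width=9 -> value=40 (bin 000101000); offset now 9 = byte 1 bit 1; 23 bits remain
Read 2: bits[9:19] width=10 -> value=298 (bin 0100101010); offset now 19 = byte 2 bit 3; 13 bits remain
Read 3: bits[19:21] width=2 -> value=1 (bin 01); offset now 21 = byte 2 bit 5; 11 bits remain
Read 4: bits[21:27] width=6 -> value=46 (bin 101110); offset now 27 = byte 3 bit 3; 5 bits remain
Read 5: bits[27:31] width=4 -> value=14 (bin 1110); offset now 31 = byte 3 bit 7; 1 bits remain

Answer: value=40 offset=9
value=298 offset=19
value=1 offset=21
value=46 offset=27
value=14 offset=31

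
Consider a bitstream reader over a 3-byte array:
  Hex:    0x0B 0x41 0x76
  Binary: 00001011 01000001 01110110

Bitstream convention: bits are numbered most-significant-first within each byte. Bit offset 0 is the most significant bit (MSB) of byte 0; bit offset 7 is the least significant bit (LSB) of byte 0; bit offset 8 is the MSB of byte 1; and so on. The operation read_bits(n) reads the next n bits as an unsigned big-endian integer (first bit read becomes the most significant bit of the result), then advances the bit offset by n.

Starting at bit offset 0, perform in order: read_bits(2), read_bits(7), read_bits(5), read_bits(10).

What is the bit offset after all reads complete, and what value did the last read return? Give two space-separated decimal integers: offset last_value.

Answer: 24 374

Derivation:
Read 1: bits[0:2] width=2 -> value=0 (bin 00); offset now 2 = byte 0 bit 2; 22 bits remain
Read 2: bits[2:9] width=7 -> value=22 (bin 0010110); offset now 9 = byte 1 bit 1; 15 bits remain
Read 3: bits[9:14] width=5 -> value=16 (bin 10000); offset now 14 = byte 1 bit 6; 10 bits remain
Read 4: bits[14:24] width=10 -> value=374 (bin 0101110110); offset now 24 = byte 3 bit 0; 0 bits remain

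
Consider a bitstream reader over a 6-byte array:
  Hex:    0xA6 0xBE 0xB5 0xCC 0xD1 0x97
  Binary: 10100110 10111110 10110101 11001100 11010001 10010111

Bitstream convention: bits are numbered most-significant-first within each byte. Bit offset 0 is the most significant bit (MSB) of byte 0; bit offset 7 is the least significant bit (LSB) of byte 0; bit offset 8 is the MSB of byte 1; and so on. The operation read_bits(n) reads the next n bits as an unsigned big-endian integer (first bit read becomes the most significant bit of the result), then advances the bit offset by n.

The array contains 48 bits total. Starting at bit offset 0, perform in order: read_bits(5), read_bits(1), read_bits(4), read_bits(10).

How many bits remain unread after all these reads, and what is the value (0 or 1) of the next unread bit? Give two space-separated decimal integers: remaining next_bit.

Answer: 28 0

Derivation:
Read 1: bits[0:5] width=5 -> value=20 (bin 10100); offset now 5 = byte 0 bit 5; 43 bits remain
Read 2: bits[5:6] width=1 -> value=1 (bin 1); offset now 6 = byte 0 bit 6; 42 bits remain
Read 3: bits[6:10] width=4 -> value=10 (bin 1010); offset now 10 = byte 1 bit 2; 38 bits remain
Read 4: bits[10:20] width=10 -> value=1003 (bin 1111101011); offset now 20 = byte 2 bit 4; 28 bits remain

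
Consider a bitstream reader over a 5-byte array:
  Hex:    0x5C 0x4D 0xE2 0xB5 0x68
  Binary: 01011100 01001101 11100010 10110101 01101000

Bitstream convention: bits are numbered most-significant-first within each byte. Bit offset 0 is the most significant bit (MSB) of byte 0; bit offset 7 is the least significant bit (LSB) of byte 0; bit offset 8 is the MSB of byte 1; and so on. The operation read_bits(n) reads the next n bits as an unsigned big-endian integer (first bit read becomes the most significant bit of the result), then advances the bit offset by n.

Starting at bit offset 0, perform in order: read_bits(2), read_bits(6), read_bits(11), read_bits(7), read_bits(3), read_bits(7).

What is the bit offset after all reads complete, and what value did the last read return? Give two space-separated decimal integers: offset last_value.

Read 1: bits[0:2] width=2 -> value=1 (bin 01); offset now 2 = byte 0 bit 2; 38 bits remain
Read 2: bits[2:8] width=6 -> value=28 (bin 011100); offset now 8 = byte 1 bit 0; 32 bits remain
Read 3: bits[8:19] width=11 -> value=623 (bin 01001101111); offset now 19 = byte 2 bit 3; 21 bits remain
Read 4: bits[19:26] width=7 -> value=10 (bin 0001010); offset now 26 = byte 3 bit 2; 14 bits remain
Read 5: bits[26:29] width=3 -> value=6 (bin 110); offset now 29 = byte 3 bit 5; 11 bits remain
Read 6: bits[29:36] width=7 -> value=86 (bin 1010110); offset now 36 = byte 4 bit 4; 4 bits remain

Answer: 36 86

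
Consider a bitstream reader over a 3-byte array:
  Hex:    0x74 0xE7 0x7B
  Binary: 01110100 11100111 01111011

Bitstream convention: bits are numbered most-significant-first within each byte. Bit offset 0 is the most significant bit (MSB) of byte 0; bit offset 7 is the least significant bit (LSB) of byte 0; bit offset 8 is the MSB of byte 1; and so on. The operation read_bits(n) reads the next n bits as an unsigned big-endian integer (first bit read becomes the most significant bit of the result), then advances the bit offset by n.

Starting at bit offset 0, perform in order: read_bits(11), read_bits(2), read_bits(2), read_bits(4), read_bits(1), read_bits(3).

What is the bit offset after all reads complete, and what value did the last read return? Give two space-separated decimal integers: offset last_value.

Read 1: bits[0:11] width=11 -> value=935 (bin 01110100111); offset now 11 = byte 1 bit 3; 13 bits remain
Read 2: bits[11:13] width=2 -> value=0 (bin 00); offset now 13 = byte 1 bit 5; 11 bits remain
Read 3: bits[13:15] width=2 -> value=3 (bin 11); offset now 15 = byte 1 bit 7; 9 bits remain
Read 4: bits[15:19] width=4 -> value=11 (bin 1011); offset now 19 = byte 2 bit 3; 5 bits remain
Read 5: bits[19:20] width=1 -> value=1 (bin 1); offset now 20 = byte 2 bit 4; 4 bits remain
Read 6: bits[20:23] width=3 -> value=5 (bin 101); offset now 23 = byte 2 bit 7; 1 bits remain

Answer: 23 5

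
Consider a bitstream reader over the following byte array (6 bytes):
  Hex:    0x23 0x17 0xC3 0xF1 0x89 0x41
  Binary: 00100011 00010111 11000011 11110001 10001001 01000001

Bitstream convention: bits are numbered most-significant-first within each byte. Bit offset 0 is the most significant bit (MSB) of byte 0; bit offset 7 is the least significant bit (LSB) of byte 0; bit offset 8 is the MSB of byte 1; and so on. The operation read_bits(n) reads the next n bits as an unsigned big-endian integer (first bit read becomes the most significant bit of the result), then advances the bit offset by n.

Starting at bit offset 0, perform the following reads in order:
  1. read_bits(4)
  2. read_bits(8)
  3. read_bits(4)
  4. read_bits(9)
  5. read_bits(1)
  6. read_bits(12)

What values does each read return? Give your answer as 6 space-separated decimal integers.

Read 1: bits[0:4] width=4 -> value=2 (bin 0010); offset now 4 = byte 0 bit 4; 44 bits remain
Read 2: bits[4:12] width=8 -> value=49 (bin 00110001); offset now 12 = byte 1 bit 4; 36 bits remain
Read 3: bits[12:16] width=4 -> value=7 (bin 0111); offset now 16 = byte 2 bit 0; 32 bits remain
Read 4: bits[16:25] width=9 -> value=391 (bin 110000111); offset now 25 = byte 3 bit 1; 23 bits remain
Read 5: bits[25:26] width=1 -> value=1 (bin 1); offset now 26 = byte 3 bit 2; 22 bits remain
Read 6: bits[26:38] width=12 -> value=3170 (bin 110001100010); offset now 38 = byte 4 bit 6; 10 bits remain

Answer: 2 49 7 391 1 3170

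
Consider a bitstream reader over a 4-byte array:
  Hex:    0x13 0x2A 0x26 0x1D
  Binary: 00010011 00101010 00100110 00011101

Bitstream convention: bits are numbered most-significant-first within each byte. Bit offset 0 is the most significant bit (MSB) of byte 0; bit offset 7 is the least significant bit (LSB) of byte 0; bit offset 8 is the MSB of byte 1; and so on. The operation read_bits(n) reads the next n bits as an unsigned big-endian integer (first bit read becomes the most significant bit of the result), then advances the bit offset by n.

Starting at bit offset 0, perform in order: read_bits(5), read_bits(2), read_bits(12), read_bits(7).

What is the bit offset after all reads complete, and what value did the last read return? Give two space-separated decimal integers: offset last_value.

Read 1: bits[0:5] width=5 -> value=2 (bin 00010); offset now 5 = byte 0 bit 5; 27 bits remain
Read 2: bits[5:7] width=2 -> value=1 (bin 01); offset now 7 = byte 0 bit 7; 25 bits remain
Read 3: bits[7:19] width=12 -> value=2385 (bin 100101010001); offset now 19 = byte 2 bit 3; 13 bits remain
Read 4: bits[19:26] width=7 -> value=24 (bin 0011000); offset now 26 = byte 3 bit 2; 6 bits remain

Answer: 26 24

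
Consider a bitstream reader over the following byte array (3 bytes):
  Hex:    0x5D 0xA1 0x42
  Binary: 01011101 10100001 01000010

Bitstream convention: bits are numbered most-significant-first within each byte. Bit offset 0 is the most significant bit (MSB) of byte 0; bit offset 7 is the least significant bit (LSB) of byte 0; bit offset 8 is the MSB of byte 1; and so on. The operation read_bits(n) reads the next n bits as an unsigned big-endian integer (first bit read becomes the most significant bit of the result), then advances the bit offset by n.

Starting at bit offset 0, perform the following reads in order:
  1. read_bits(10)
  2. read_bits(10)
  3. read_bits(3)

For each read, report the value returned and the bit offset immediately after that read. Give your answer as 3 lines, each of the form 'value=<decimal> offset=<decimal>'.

Read 1: bits[0:10] width=10 -> value=374 (bin 0101110110); offset now 10 = byte 1 bit 2; 14 bits remain
Read 2: bits[10:20] width=10 -> value=532 (bin 1000010100); offset now 20 = byte 2 bit 4; 4 bits remain
Read 3: bits[20:23] width=3 -> value=1 (bin 001); offset now 23 = byte 2 bit 7; 1 bits remain

Answer: value=374 offset=10
value=532 offset=20
value=1 offset=23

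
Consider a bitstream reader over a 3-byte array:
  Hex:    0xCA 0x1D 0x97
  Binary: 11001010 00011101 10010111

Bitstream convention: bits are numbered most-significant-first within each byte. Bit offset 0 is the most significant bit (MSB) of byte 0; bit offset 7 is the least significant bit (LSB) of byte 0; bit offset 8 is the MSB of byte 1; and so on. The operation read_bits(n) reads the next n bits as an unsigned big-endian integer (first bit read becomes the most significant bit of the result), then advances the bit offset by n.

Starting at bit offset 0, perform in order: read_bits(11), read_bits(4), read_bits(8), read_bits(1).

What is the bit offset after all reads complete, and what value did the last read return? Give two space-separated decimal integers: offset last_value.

Read 1: bits[0:11] width=11 -> value=1616 (bin 11001010000); offset now 11 = byte 1 bit 3; 13 bits remain
Read 2: bits[11:15] width=4 -> value=14 (bin 1110); offset now 15 = byte 1 bit 7; 9 bits remain
Read 3: bits[15:23] width=8 -> value=203 (bin 11001011); offset now 23 = byte 2 bit 7; 1 bits remain
Read 4: bits[23:24] width=1 -> value=1 (bin 1); offset now 24 = byte 3 bit 0; 0 bits remain

Answer: 24 1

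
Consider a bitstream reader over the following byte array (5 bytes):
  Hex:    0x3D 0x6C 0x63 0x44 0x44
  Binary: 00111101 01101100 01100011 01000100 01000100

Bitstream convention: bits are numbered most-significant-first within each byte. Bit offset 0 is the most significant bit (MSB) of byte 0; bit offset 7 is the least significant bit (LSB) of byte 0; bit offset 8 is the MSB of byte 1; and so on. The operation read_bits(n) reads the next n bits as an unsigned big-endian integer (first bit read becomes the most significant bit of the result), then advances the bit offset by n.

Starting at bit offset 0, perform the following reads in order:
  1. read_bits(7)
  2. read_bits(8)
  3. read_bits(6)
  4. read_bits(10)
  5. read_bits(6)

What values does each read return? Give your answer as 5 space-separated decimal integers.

Answer: 30 182 12 418 8

Derivation:
Read 1: bits[0:7] width=7 -> value=30 (bin 0011110); offset now 7 = byte 0 bit 7; 33 bits remain
Read 2: bits[7:15] width=8 -> value=182 (bin 10110110); offset now 15 = byte 1 bit 7; 25 bits remain
Read 3: bits[15:21] width=6 -> value=12 (bin 001100); offset now 21 = byte 2 bit 5; 19 bits remain
Read 4: bits[21:31] width=10 -> value=418 (bin 0110100010); offset now 31 = byte 3 bit 7; 9 bits remain
Read 5: bits[31:37] width=6 -> value=8 (bin 001000); offset now 37 = byte 4 bit 5; 3 bits remain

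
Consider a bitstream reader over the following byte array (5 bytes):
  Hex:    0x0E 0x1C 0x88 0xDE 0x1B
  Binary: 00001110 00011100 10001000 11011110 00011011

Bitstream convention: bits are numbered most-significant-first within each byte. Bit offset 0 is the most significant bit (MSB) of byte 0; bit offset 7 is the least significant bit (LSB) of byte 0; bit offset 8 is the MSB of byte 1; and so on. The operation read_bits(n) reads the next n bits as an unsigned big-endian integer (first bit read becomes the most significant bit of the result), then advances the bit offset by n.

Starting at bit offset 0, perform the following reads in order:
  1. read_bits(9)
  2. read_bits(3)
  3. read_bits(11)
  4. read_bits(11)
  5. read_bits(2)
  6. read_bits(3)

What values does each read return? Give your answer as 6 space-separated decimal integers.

Answer: 28 1 1604 888 1 5

Derivation:
Read 1: bits[0:9] width=9 -> value=28 (bin 000011100); offset now 9 = byte 1 bit 1; 31 bits remain
Read 2: bits[9:12] width=3 -> value=1 (bin 001); offset now 12 = byte 1 bit 4; 28 bits remain
Read 3: bits[12:23] width=11 -> value=1604 (bin 11001000100); offset now 23 = byte 2 bit 7; 17 bits remain
Read 4: bits[23:34] width=11 -> value=888 (bin 01101111000); offset now 34 = byte 4 bit 2; 6 bits remain
Read 5: bits[34:36] width=2 -> value=1 (bin 01); offset now 36 = byte 4 bit 4; 4 bits remain
Read 6: bits[36:39] width=3 -> value=5 (bin 101); offset now 39 = byte 4 bit 7; 1 bits remain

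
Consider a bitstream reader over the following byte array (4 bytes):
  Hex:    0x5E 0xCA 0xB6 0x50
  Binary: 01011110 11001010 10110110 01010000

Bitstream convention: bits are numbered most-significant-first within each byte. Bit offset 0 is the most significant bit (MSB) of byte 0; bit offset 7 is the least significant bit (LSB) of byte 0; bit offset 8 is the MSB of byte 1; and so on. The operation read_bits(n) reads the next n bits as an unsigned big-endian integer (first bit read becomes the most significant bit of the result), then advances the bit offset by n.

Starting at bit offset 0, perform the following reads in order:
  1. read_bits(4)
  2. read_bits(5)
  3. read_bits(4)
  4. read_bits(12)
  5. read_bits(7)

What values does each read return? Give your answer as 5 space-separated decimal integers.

Answer: 5 29 9 1388 80

Derivation:
Read 1: bits[0:4] width=4 -> value=5 (bin 0101); offset now 4 = byte 0 bit 4; 28 bits remain
Read 2: bits[4:9] width=5 -> value=29 (bin 11101); offset now 9 = byte 1 bit 1; 23 bits remain
Read 3: bits[9:13] width=4 -> value=9 (bin 1001); offset now 13 = byte 1 bit 5; 19 bits remain
Read 4: bits[13:25] width=12 -> value=1388 (bin 010101101100); offset now 25 = byte 3 bit 1; 7 bits remain
Read 5: bits[25:32] width=7 -> value=80 (bin 1010000); offset now 32 = byte 4 bit 0; 0 bits remain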